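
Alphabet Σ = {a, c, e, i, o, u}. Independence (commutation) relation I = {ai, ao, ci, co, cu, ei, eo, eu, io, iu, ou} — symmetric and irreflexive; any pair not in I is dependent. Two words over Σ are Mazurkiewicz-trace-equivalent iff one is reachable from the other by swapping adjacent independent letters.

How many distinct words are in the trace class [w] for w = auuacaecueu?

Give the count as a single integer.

drop 0:a onto floor
drop 1:u onto {0:a}
drop 2:u onto {1:u}
drop 3:a onto {2:u}
drop 4:c onto {3:a}
drop 5:a onto {4:c}
drop 6:e onto {5:a}
drop 7:c onto {6:e}
drop 8:u onto {5:a}
drop 9:e onto {7:c}
drop 10:u onto {8:u}
ground layer = {0:a}
drop-orders for the pieces not yet dropped (sum over which currently-grounded one goes next):
  1 to go: {9} 1  {10} 1
  2 to go: {7,9} 1  {8,10} 1  {9,10} 2
  3 to go: {6,7,9} 1  {7,9,10} 3  {8,9,10} 3
  4 to go: {6,7,9,10} 4  {7,8,9,10} 6
  5 to go: {6,7,8,9,10} 10
  6 to go: {5,6,7,8,9,10} 10
  7 to go: {4,5,6,7,8,9,10} 10
  8 to go: {3,4,5,6,7,8,9,10} 10
  9 to go: {2,3,4,5,6,7,8,9,10} 10
  if 0:a drops first: 10 orders

10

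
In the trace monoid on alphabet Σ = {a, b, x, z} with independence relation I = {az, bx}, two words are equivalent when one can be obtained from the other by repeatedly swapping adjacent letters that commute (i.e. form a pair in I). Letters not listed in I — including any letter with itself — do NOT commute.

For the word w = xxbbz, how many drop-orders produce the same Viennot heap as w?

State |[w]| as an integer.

6

0(x) covers ∅
1(x) covers 0:x
2(b) covers ∅
3(b) covers 2:b
4(z) covers 1:x, 3:b
floor of heap: 0:x, 2:b
completions by unplaced set U, small U first (add the entries for U minus each lowest piece of U):
  |U|=1: {4}:1
  |U|=2: {1,4}:1  {3,4}:1
  |U|=3: {0,1,4}:1  {1,3,4}:2  {2,3,4}:1
  start at 0(x): 3
  start at 2(b): 3
sum over floor = 6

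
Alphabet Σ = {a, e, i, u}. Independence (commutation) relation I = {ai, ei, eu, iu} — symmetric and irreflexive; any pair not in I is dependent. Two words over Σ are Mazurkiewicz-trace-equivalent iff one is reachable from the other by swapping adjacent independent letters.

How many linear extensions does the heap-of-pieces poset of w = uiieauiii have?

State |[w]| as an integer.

252

0(u) covers ∅
1(i) covers ∅
2(i) covers 1:i
3(e) covers ∅
4(a) covers 0:u, 3:e
5(u) covers 4:a
6(i) covers 2:i
7(i) covers 6:i
8(i) covers 7:i
floor of heap: 0:u, 1:i, 3:e
completions by unplaced set U, small U first (add the entries for U minus each lowest piece of U):
  |U|=1: {5}:1  {8}:1
  |U|=2: {4,5}:1  {5,8}:2  {7,8}:1
  |U|=3: {0,4,5}:1  {3,4,5}:1  {4,5,8}:3  {5,7,8}:3  {6,7,8}:1
  |U|=4: {0,3,4,5}:2  {0,4,5,8}:4  {2,6,7,8}:1  {3,4,5,8}:4  {4,5,7,8}:6  {5,6,7,8}:4
  |U|=5: {0,3,4,5,8}:10  {0,4,5,7,8}:10  {1,2,6,7,8}:1  {2,5,6,7,8}:5  {3,4,5,7,8}:10  {4,5,6,7,8}:10
  |U|=6: {0,3,4,5,7,8}:30  {0,4,5,6,7,8}:20  {1,2,5,6,7,8}:6  {2,4,5,6,7,8}:15  {3,4,5,6,7,8}:20
  |U|=7: {0,2,4,5,6,7,8}:35  {0,3,4,5,6,7,8}:70  {1,2,4,5,6,7,8}:21  {2,3,4,5,6,7,8}:35
  start at 0(u): 56
  start at 1(i): 140
  start at 3(e): 56
sum over floor = 252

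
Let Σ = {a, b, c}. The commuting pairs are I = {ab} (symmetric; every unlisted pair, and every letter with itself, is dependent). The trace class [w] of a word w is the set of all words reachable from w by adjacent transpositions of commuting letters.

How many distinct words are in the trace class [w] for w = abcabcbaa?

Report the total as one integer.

drop 0:a onto floor
drop 1:b onto floor
drop 2:c onto {0:a, 1:b}
drop 3:a onto {2:c}
drop 4:b onto {2:c}
drop 5:c onto {3:a, 4:b}
drop 6:b onto {5:c}
drop 7:a onto {5:c}
drop 8:a onto {7:a}
ground layer = {0:a, 1:b}
drop-orders for the pieces not yet dropped (sum over which currently-grounded one goes next):
  1 to go: {6} 1  {8} 1
  2 to go: {6,8} 2  {7,8} 1
  3 to go: {6,7,8} 3
  4 to go: {5,6,7,8} 3
  5 to go: {3,5,6,7,8} 3  {4,5,6,7,8} 3
  6 to go: {3,4,5,6,7,8} 6
  7 to go: {2,3,4,5,6,7,8} 6
  if 0:a drops first: 6 orders
  if 1:b drops first: 6 orders
heap linearizations: 12

12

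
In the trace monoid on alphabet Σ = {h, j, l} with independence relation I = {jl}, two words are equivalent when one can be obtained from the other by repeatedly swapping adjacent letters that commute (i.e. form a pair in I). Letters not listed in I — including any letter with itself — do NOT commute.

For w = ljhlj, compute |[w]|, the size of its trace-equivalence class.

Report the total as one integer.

4

drop 0:l onto floor
drop 1:j onto floor
drop 2:h onto {0:l, 1:j}
drop 3:l onto {2:h}
drop 4:j onto {2:h}
ground layer = {0:l, 1:j}
drop-orders for the pieces not yet dropped (sum over which currently-grounded one goes next):
  1 to go: {3} 1  {4} 1
  2 to go: {3,4} 2
  3 to go: {2,3,4} 2
  if 0:l drops first: 2 orders
  if 1:j drops first: 2 orders
heap linearizations: 4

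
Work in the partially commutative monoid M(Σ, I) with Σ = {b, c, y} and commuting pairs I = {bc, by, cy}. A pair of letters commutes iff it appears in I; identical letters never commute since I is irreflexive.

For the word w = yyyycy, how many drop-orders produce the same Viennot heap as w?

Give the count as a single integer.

piece 0:y — minimal
piece 1:y rests on {0:y}
piece 2:y rests on {1:y}
piece 3:y rests on {2:y}
piece 4:c — minimal
piece 5:y rests on {3:y}
minimal pieces: {0:y, 4:c}
ways to finish when only these pieces remain (= sum over removing one remaining piece with nothing left below it):
  1 left: {4}→1  {5}→1
  2 left: {3,5}→1  {4,5}→2
  3 left: {2,3,5}→1  {3,4,5}→3
  4 left: {1,2,3,5}→1  {2,3,4,5}→4
  placing 0:y first → 5 extensions
  placing 4:c first → 1 extensions
total linear extensions = 6

6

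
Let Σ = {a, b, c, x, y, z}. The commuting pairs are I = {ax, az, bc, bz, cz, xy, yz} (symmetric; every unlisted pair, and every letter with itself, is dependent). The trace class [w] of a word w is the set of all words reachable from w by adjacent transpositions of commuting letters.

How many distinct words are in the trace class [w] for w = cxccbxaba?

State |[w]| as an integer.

drop 0:c onto floor
drop 1:x onto {0:c}
drop 2:c onto {1:x}
drop 3:c onto {2:c}
drop 4:b onto {1:x}
drop 5:x onto {3:c, 4:b}
drop 6:a onto {3:c, 4:b}
drop 7:b onto {5:x, 6:a}
drop 8:a onto {7:b}
ground layer = {0:c}
drop-orders for the pieces not yet dropped (sum over which currently-grounded one goes next):
  1 to go: {8} 1
  2 to go: {7,8} 1
  3 to go: {5,7,8} 1  {6,7,8} 1
  4 to go: {5,6,7,8} 2
  5 to go: {3,5,6,7,8} 2  {4,5,6,7,8} 2
  6 to go: {2,3,5,6,7,8} 2  {3,4,5,6,7,8} 4
  7 to go: {2,3,4,5,6,7,8} 6
  if 0:c drops first: 6 orders

6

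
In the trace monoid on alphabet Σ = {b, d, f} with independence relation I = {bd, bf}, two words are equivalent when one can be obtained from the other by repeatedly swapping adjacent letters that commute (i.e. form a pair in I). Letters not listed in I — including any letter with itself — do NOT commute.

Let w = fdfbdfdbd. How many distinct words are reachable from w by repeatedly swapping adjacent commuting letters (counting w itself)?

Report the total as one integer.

36

piece 0:f — minimal
piece 1:d rests on {0:f}
piece 2:f rests on {1:d}
piece 3:b — minimal
piece 4:d rests on {2:f}
piece 5:f rests on {4:d}
piece 6:d rests on {5:f}
piece 7:b rests on {3:b}
piece 8:d rests on {6:d}
minimal pieces: {0:f, 3:b}
ways to finish when only these pieces remain (= sum over removing one remaining piece with nothing left below it):
  1 left: {7}→1  {8}→1
  2 left: {3,7}→1  {6,8}→1  {7,8}→2
  3 left: {3,7,8}→3  {5,6,8}→1  {6,7,8}→3
  4 left: {3,6,7,8}→6  {4,5,6,8}→1  {5,6,7,8}→4
  5 left: {2,4,5,6,8}→1  {3,5,6,7,8}→10  {4,5,6,7,8}→5
  6 left: {1,2,4,5,6,8}→1  {2,4,5,6,7,8}→6  {3,4,5,6,7,8}→15
  7 left: {0,1,2,4,5,6,8}→1  {1,2,4,5,6,7,8}→7  {2,3,4,5,6,7,8}→21
  placing 0:f first → 28 extensions
  placing 3:b first → 8 extensions
total linear extensions = 36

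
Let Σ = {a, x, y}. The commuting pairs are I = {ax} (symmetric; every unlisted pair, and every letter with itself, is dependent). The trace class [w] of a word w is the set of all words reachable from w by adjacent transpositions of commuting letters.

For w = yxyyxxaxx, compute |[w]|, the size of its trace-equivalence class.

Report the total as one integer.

5

0(y) covers ∅
1(x) covers 0:y
2(y) covers 1:x
3(y) covers 2:y
4(x) covers 3:y
5(x) covers 4:x
6(a) covers 3:y
7(x) covers 5:x
8(x) covers 7:x
floor of heap: 0:y
completions by unplaced set U, small U first (add the entries for U minus each lowest piece of U):
  |U|=1: {6}:1  {8}:1
  |U|=2: {6,8}:2  {7,8}:1
  |U|=3: {5,7,8}:1  {6,7,8}:3
  |U|=4: {4,5,7,8}:1  {5,6,7,8}:4
  |U|=5: {4,5,6,7,8}:5
  |U|=6: {3,4,5,6,7,8}:5
  |U|=7: {2,3,4,5,6,7,8}:5
  start at 0(y): 5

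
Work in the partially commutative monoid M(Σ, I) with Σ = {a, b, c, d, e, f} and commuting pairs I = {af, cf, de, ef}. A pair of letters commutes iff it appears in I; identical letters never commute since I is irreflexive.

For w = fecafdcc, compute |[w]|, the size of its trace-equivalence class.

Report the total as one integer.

0(f) covers ∅
1(e) covers ∅
2(c) covers 1:e
3(a) covers 2:c
4(f) covers 0:f
5(d) covers 3:a, 4:f
6(c) covers 5:d
7(c) covers 6:c
floor of heap: 0:f, 1:e
completions by unplaced set U, small U first (add the entries for U minus each lowest piece of U):
  |U|=1: {7}:1
  |U|=2: {6,7}:1
  |U|=3: {5,6,7}:1
  |U|=4: {3,5,6,7}:1  {4,5,6,7}:1
  |U|=5: {0,4,5,6,7}:1  {2,3,5,6,7}:1  {3,4,5,6,7}:2
  |U|=6: {0,3,4,5,6,7}:3  {1,2,3,5,6,7}:1  {2,3,4,5,6,7}:3
  start at 0(f): 4
  start at 1(e): 6
sum over floor = 10

10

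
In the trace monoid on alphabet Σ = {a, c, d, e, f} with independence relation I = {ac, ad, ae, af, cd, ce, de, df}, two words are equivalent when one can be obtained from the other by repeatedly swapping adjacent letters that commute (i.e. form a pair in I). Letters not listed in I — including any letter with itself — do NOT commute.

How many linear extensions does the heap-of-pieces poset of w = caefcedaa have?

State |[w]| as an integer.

2016

0(c) covers ∅
1(a) covers ∅
2(e) covers ∅
3(f) covers 0:c, 2:e
4(c) covers 3:f
5(e) covers 3:f
6(d) covers ∅
7(a) covers 1:a
8(a) covers 7:a
floor of heap: 0:c, 1:a, 2:e, 6:d
completions by unplaced set U, small U first (add the entries for U minus each lowest piece of U):
  |U|=1: {4}:1  {5}:1  {6}:1  {8}:1
  |U|=2: {4,5}:2  {4,6}:2  {4,8}:2  {5,6}:2  {5,8}:2  {6,8}:2  {7,8}:1
  |U|=3: {1,7,8}:1  {3,4,5}:2  {4,5,6}:6  {4,5,8}:6  {4,6,8}:6  {4,7,8}:3  {5,6,8}:6  {5,7,8}:3  {6,7,8}:3
  |U|=4: {0,3,4,5}:2  {1,4,7,8}:4  {1,5,7,8}:4  {1,6,7,8}:4  {2,3,4,5}:2  {3,4,5,6}:8  {3,4,5,8}:8  {4,5,6,8}:24  {4,5,7,8}:12  {4,6,7,8}:12  {5,6,7,8}:12
  |U|=5: {0,2,3,4,5}:4  {0,3,4,5,6}:10  {0,3,4,5,8}:10  {1,4,5,7,8}:20  {1,4,6,7,8}:20  {1,5,6,7,8}:20  {2,3,4,5,6}:10  {2,3,4,5,8}:10  {3,4,5,6,8}:40  {3,4,5,7,8}:20  {4,5,6,7,8}:60
  |U|=6: {0,2,3,4,5,6}:24  {0,2,3,4,5,8}:24  {0,3,4,5,6,8}:60  {0,3,4,5,7,8}:30  {1,3,4,5,7,8}:40  {1,4,5,6,7,8}:120  {2,3,4,5,6,8}:60  {2,3,4,5,7,8}:30  {3,4,5,6,7,8}:120
  |U|=7: {0,1,3,4,5,7,8}:70  {0,2,3,4,5,6,8}:168  {0,2,3,4,5,7,8}:84  {0,3,4,5,6,7,8}:210  {1,2,3,4,5,7,8}:70  {1,3,4,5,6,7,8}:280  {2,3,4,5,6,7,8}:210
  start at 0(c): 560
  start at 1(a): 672
  start at 2(e): 560
  start at 6(d): 224
sum over floor = 2016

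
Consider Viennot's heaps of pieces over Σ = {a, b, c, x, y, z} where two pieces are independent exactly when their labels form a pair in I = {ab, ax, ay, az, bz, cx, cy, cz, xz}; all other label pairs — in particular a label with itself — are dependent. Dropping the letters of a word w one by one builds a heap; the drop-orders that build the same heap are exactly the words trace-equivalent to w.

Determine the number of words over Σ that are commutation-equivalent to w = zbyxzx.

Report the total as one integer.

0(z) covers ∅
1(b) covers ∅
2(y) covers 0:z, 1:b
3(x) covers 2:y
4(z) covers 2:y
5(x) covers 3:x
floor of heap: 0:z, 1:b
completions by unplaced set U, small U first (add the entries for U minus each lowest piece of U):
  |U|=1: {4}:1  {5}:1
  |U|=2: {3,5}:1  {4,5}:2
  |U|=3: {3,4,5}:3
  |U|=4: {2,3,4,5}:3
  start at 0(z): 3
  start at 1(b): 3
sum over floor = 6

6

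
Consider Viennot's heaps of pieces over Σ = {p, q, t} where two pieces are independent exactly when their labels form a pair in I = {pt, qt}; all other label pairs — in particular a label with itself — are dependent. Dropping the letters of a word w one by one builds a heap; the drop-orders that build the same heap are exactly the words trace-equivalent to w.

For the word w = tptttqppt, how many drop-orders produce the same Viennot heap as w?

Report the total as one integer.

drop 0:t onto floor
drop 1:p onto floor
drop 2:t onto {0:t}
drop 3:t onto {2:t}
drop 4:t onto {3:t}
drop 5:q onto {1:p}
drop 6:p onto {5:q}
drop 7:p onto {6:p}
drop 8:t onto {4:t}
ground layer = {0:t, 1:p}
drop-orders for the pieces not yet dropped (sum over which currently-grounded one goes next):
  1 to go: {7} 1  {8} 1
  2 to go: {4,8} 1  {6,7} 1  {7,8} 2
  3 to go: {3,4,8} 1  {4,7,8} 3  {5,6,7} 1  {6,7,8} 3
  4 to go: {1,5,6,7} 1  {2,3,4,8} 1  {3,4,7,8} 4  {4,6,7,8} 6  {5,6,7,8} 4
  5 to go: {0,2,3,4,8} 1  {1,5,6,7,8} 5  {2,3,4,7,8} 5  {3,4,6,7,8} 10  {4,5,6,7,8} 10
  6 to go: {0,2,3,4,7,8} 6  {1,4,5,6,7,8} 15  {2,3,4,6,7,8} 15  {3,4,5,6,7,8} 20
  7 to go: {0,2,3,4,6,7,8} 21  {1,3,4,5,6,7,8} 35  {2,3,4,5,6,7,8} 35
  if 0:t drops first: 70 orders
  if 1:p drops first: 56 orders
heap linearizations: 126

126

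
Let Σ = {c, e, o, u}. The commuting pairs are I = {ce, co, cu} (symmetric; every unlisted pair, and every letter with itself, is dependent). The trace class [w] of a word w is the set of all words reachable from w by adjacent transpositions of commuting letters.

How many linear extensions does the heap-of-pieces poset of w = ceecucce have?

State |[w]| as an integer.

#0=c has no predecessor
#1=e has no predecessor
#2=e depends on [1:e]
#3=c depends on [0:c]
#4=u depends on [2:e]
#5=c depends on [3:c]
#6=c depends on [5:c]
#7=e depends on [4:u]
sources: [0:c, 1:e]
N(rest) = Σ N(rest − s) over sources s of rest; N(one piece) = 1:
  size 1 → [6]=1  [7]=1
  size 2 → [4,7]=1  [5,6]=1  [6,7]=2
  size 3 → [2,4,7]=1  [3,5,6]=1  [4,6,7]=3  [5,6,7]=3
  size 4 → [0,3,5,6]=1  [1,2,4,7]=1  [2,4,6,7]=4  [3,5,6,7]=4  [4,5,6,7]=6
  size 5 → [0,3,5,6,7]=5  [1,2,4,6,7]=5  [2,4,5,6,7]=10  [3,4,5,6,7]=10
  size 6 → [0,3,4,5,6,7]=15  [1,2,4,5,6,7]=15  [2,3,4,5,6,7]=20
  first=0(c) contributes 35
  first=1(e) contributes 35
|[w]| = 70

70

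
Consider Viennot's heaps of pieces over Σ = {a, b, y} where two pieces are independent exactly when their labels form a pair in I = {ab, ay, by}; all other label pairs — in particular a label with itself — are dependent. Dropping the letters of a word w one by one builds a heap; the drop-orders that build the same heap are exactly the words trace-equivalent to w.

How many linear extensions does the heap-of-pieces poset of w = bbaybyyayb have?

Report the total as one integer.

3150

#0=b has no predecessor
#1=b depends on [0:b]
#2=a has no predecessor
#3=y has no predecessor
#4=b depends on [1:b]
#5=y depends on [3:y]
#6=y depends on [5:y]
#7=a depends on [2:a]
#8=y depends on [6:y]
#9=b depends on [4:b]
sources: [0:b, 2:a, 3:y]
N(rest) = Σ N(rest − s) over sources s of rest; N(one piece) = 1:
  size 1 → [7]=1  [8]=1  [9]=1
  size 2 → [2,7]=1  [4,9]=1  [6,8]=1  [7,8]=2  [7,9]=2  [8,9]=2
  size 3 → [1,4,9]=1  [2,7,8]=3  [2,7,9]=3  [4,7,9]=3  [4,8,9]=3  [5,6,8]=1  [6,7,8]=3  [6,8,9]=3  [7,8,9]=6
  size 4 → [0,1,4,9]=1  [1,4,7,9]=4  [1,4,8,9]=4  [2,4,7,9]=6  [2,6,7,8]=6  [2,7,8,9]=12  [3,5,6,8]=1  [4,6,8,9]=6  [4,7,8,9]=12  [5,6,7,8]=4  [5,6,8,9]=4  [6,7,8,9]=12
  size 5 → [0,1,4,7,9]=5  [0,1,4,8,9]=5  [1,2,4,7,9]=10  [1,4,6,8,9]=10  [1,4,7,8,9]=20  [2,4,7,8,9]=30  [2,5,6,7,8]=10  [2,6,7,8,9]=30  [3,5,6,7,8]=5  [3,5,6,8,9]=5  [4,5,6,8,9]=10  [4,6,7,8,9]=30  [5,6,7,8,9]=20
  size 6 → [0,1,2,4,7,9]=15  [0,1,4,6,8,9]=15  [0,1,4,7,8,9]=30  [1,2,4,7,8,9]=60  [1,4,5,6,8,9]=20  [1,4,6,7,8,9]=60  [2,3,5,6,7,8]=15  [2,4,6,7,8,9]=90  [2,5,6,7,8,9]=60  [3,4,5,6,8,9]=15  [3,5,6,7,8,9]=30  [4,5,6,7,8,9]=60
  size 7 → [0,1,2,4,7,8,9]=105  [0,1,4,5,6,8,9]=35  [0,1,4,6,7,8,9]=105  [1,2,4,6,7,8,9]=210  [1,3,4,5,6,8,9]=35  [1,4,5,6,7,8,9]=140  [2,3,5,6,7,8,9]=105  [2,4,5,6,7,8,9]=210  [3,4,5,6,7,8,9]=105
  size 8 → [0,1,2,4,6,7,8,9]=420  [0,1,3,4,5,6,8,9]=70  [0,1,4,5,6,7,8,9]=280  [1,2,4,5,6,7,8,9]=560  [1,3,4,5,6,7,8,9]=280  [2,3,4,5,6,7,8,9]=420
  first=0(b) contributes 1260
  first=2(a) contributes 630
  first=3(y) contributes 1260
|[w]| = 3150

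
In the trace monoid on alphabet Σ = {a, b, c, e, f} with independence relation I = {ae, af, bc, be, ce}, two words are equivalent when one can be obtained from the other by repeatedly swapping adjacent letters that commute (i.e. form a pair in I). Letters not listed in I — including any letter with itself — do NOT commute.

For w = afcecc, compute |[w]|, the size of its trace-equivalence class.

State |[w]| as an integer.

9

#0=a has no predecessor
#1=f has no predecessor
#2=c depends on [0:a, 1:f]
#3=e depends on [1:f]
#4=c depends on [2:c]
#5=c depends on [4:c]
sources: [0:a, 1:f]
N(rest) = Σ N(rest − s) over sources s of rest; N(one piece) = 1:
  size 1 → [3]=1  [5]=1
  size 2 → [3,5]=2  [4,5]=1
  size 3 → [2,4,5]=1  [3,4,5]=3
  size 4 → [0,2,4,5]=1  [2,3,4,5]=4
  first=0(a) contributes 4
  first=1(f) contributes 5
|[w]| = 9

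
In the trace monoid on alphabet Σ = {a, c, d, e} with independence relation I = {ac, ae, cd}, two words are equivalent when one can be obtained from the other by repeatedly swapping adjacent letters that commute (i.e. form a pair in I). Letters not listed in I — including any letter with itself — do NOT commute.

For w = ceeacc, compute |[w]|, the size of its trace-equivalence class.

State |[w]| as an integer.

6

#0=c has no predecessor
#1=e depends on [0:c]
#2=e depends on [1:e]
#3=a has no predecessor
#4=c depends on [2:e]
#5=c depends on [4:c]
sources: [0:c, 3:a]
N(rest) = Σ N(rest − s) over sources s of rest; N(one piece) = 1:
  size 1 → [3]=1  [5]=1
  size 2 → [3,5]=2  [4,5]=1
  size 3 → [2,4,5]=1  [3,4,5]=3
  size 4 → [1,2,4,5]=1  [2,3,4,5]=4
  first=0(c) contributes 5
  first=3(a) contributes 1
|[w]| = 6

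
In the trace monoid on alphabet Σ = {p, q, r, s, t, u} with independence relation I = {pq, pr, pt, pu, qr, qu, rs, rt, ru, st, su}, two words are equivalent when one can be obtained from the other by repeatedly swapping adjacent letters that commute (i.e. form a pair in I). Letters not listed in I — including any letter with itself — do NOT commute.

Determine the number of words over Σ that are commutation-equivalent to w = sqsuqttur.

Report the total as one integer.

45

drop 0:s onto floor
drop 1:q onto {0:s}
drop 2:s onto {1:q}
drop 3:u onto floor
drop 4:q onto {2:s}
drop 5:t onto {3:u, 4:q}
drop 6:t onto {5:t}
drop 7:u onto {6:t}
drop 8:r onto floor
ground layer = {0:s, 3:u, 8:r}
drop-orders for the pieces not yet dropped (sum over which currently-grounded one goes next):
  1 to go: {7} 1  {8} 1
  2 to go: {6,7} 1  {7,8} 2
  3 to go: {5,6,7} 1  {6,7,8} 3
  4 to go: {3,5,6,7} 1  {4,5,6,7} 1  {5,6,7,8} 4
  5 to go: {2,4,5,6,7} 1  {3,4,5,6,7} 2  {3,5,6,7,8} 5  {4,5,6,7,8} 5
  6 to go: {1,2,4,5,6,7} 1  {2,3,4,5,6,7} 3  {2,4,5,6,7,8} 6  {3,4,5,6,7,8} 12
  7 to go: {0,1,2,4,5,6,7} 1  {1,2,3,4,5,6,7} 4  {1,2,4,5,6,7,8} 7  {2,3,4,5,6,7,8} 21
  if 0:s drops first: 32 orders
  if 3:u drops first: 8 orders
  if 8:r drops first: 5 orders
heap linearizations: 45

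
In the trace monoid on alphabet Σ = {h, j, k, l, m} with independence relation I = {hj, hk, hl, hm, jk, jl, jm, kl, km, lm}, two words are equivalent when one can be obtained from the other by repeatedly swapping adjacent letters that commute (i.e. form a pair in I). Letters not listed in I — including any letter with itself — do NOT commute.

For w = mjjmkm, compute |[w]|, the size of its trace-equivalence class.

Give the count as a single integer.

#0=m has no predecessor
#1=j has no predecessor
#2=j depends on [1:j]
#3=m depends on [0:m]
#4=k has no predecessor
#5=m depends on [3:m]
sources: [0:m, 1:j, 4:k]
N(rest) = Σ N(rest − s) over sources s of rest; N(one piece) = 1:
  size 1 → [2]=1  [4]=1  [5]=1
  size 2 → [1,2]=1  [2,4]=2  [2,5]=2  [3,5]=1  [4,5]=2
  size 3 → [0,3,5]=1  [1,2,4]=3  [1,2,5]=3  [2,3,5]=3  [2,4,5]=6  [3,4,5]=3
  size 4 → [0,2,3,5]=4  [0,3,4,5]=4  [1,2,3,5]=6  [1,2,4,5]=12  [2,3,4,5]=12
  first=0(m) contributes 30
  first=1(j) contributes 20
  first=4(k) contributes 10
|[w]| = 60

60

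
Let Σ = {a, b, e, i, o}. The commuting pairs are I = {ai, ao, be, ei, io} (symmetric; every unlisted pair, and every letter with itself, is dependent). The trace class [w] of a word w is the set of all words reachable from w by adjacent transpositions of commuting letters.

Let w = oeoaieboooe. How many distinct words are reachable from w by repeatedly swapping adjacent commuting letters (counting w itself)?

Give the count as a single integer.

0(o) covers ∅
1(e) covers 0:o
2(o) covers 1:e
3(a) covers 1:e
4(i) covers ∅
5(e) covers 2:o, 3:a
6(b) covers 2:o, 3:a, 4:i
7(o) covers 5:e, 6:b
8(o) covers 7:o
9(o) covers 8:o
10(e) covers 9:o
floor of heap: 0:o, 4:i
completions by unplaced set U, small U first (add the entries for U minus each lowest piece of U):
  |U|=1: {10}:1
  |U|=2: {9,10}:1
  |U|=3: {8,9,10}:1
  |U|=4: {7,8,9,10}:1
  |U|=5: {5,7,8,9,10}:1  {6,7,8,9,10}:1
  |U|=6: {4,6,7,8,9,10}:1  {5,6,7,8,9,10}:2
  |U|=7: {2,5,6,7,8,9,10}:2  {3,5,6,7,8,9,10}:2  {4,5,6,7,8,9,10}:3
  |U|=8: {2,3,5,6,7,8,9,10}:4  {2,4,5,6,7,8,9,10}:5  {3,4,5,6,7,8,9,10}:5
  |U|=9: {1,2,3,5,6,7,8,9,10}:4  {2,3,4,5,6,7,8,9,10}:14
  start at 0(o): 18
  start at 4(i): 4
sum over floor = 22

22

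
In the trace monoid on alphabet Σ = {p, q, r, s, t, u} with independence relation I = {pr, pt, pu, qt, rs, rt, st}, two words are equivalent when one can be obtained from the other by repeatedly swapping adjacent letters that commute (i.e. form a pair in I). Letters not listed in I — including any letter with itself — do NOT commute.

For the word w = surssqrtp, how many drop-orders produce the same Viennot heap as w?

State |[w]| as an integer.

#0=s has no predecessor
#1=u depends on [0:s]
#2=r depends on [1:u]
#3=s depends on [1:u]
#4=s depends on [3:s]
#5=q depends on [2:r, 4:s]
#6=r depends on [5:q]
#7=t depends on [1:u]
#8=p depends on [5:q]
sources: [0:s]
N(rest) = Σ N(rest − s) over sources s of rest; N(one piece) = 1:
  size 1 → [6]=1  [7]=1  [8]=1
  size 2 → [6,7]=2  [6,8]=2  [7,8]=2
  size 3 → [5,6,8]=2  [6,7,8]=6
  size 4 → [2,5,6,8]=2  [4,5,6,8]=2  [5,6,7,8]=8
  size 5 → [2,4,5,6,8]=4  [2,5,6,7,8]=10  [3,4,5,6,8]=2  [4,5,6,7,8]=10
  size 6 → [2,3,4,5,6,8]=6  [2,4,5,6,7,8]=24  [3,4,5,6,7,8]=12
  size 7 → [2,3,4,5,6,7,8]=42
  first=0(s) contributes 42

42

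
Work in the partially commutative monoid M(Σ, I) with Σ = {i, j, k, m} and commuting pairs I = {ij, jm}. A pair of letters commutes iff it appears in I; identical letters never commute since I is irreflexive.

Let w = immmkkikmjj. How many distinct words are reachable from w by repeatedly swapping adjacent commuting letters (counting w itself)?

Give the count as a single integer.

3

piece 0:i — minimal
piece 1:m rests on {0:i}
piece 2:m rests on {1:m}
piece 3:m rests on {2:m}
piece 4:k rests on {3:m}
piece 5:k rests on {4:k}
piece 6:i rests on {5:k}
piece 7:k rests on {6:i}
piece 8:m rests on {7:k}
piece 9:j rests on {7:k}
piece 10:j rests on {9:j}
minimal pieces: {0:i}
ways to finish when only these pieces remain (= sum over removing one remaining piece with nothing left below it):
  1 left: {8}→1  {10}→1
  2 left: {8,10}→2  {9,10}→1
  3 left: {8,9,10}→3
  4 left: {7,8,9,10}→3
  5 left: {6,7,8,9,10}→3
  6 left: {5,6,7,8,9,10}→3
  7 left: {4,5,6,7,8,9,10}→3
  8 left: {3,4,5,6,7,8,9,10}→3
  9 left: {2,3,4,5,6,7,8,9,10}→3
  placing 0:i first → 3 extensions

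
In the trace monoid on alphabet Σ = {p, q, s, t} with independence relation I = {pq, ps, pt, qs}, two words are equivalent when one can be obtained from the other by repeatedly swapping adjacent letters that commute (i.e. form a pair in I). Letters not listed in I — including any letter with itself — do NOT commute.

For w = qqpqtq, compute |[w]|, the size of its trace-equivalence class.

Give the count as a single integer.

drop 0:q onto floor
drop 1:q onto {0:q}
drop 2:p onto floor
drop 3:q onto {1:q}
drop 4:t onto {3:q}
drop 5:q onto {4:t}
ground layer = {0:q, 2:p}
drop-orders for the pieces not yet dropped (sum over which currently-grounded one goes next):
  1 to go: {2} 1  {5} 1
  2 to go: {2,5} 2  {4,5} 1
  3 to go: {2,4,5} 3  {3,4,5} 1
  4 to go: {1,3,4,5} 1  {2,3,4,5} 4
  if 0:q drops first: 5 orders
  if 2:p drops first: 1 orders
heap linearizations: 6

6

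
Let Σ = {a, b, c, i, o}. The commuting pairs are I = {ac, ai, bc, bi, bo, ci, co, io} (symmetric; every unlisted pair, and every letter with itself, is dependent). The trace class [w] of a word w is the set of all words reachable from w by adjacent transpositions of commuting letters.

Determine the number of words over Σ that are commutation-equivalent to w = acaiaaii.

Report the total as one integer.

280

#0=a has no predecessor
#1=c has no predecessor
#2=a depends on [0:a]
#3=i has no predecessor
#4=a depends on [2:a]
#5=a depends on [4:a]
#6=i depends on [3:i]
#7=i depends on [6:i]
sources: [0:a, 1:c, 3:i]
N(rest) = Σ N(rest − s) over sources s of rest; N(one piece) = 1:
  size 1 → [1]=1  [5]=1  [7]=1
  size 2 → [1,5]=2  [1,7]=2  [4,5]=1  [5,7]=2  [6,7]=1
  size 3 → [1,4,5]=3  [1,5,7]=6  [1,6,7]=3  [2,4,5]=1  [3,6,7]=1  [4,5,7]=3  [5,6,7]=3
  size 4 → [0,2,4,5]=1  [1,2,4,5]=4  [1,3,6,7]=4  [1,4,5,7]=12  [1,5,6,7]=12  [2,4,5,7]=4  [3,5,6,7]=4  [4,5,6,7]=6
  size 5 → [0,1,2,4,5]=5  [0,2,4,5,7]=5  [1,2,4,5,7]=20  [1,3,5,6,7]=20  [1,4,5,6,7]=30  [2,4,5,6,7]=10  [3,4,5,6,7]=10
  size 6 → [0,1,2,4,5,7]=30  [0,2,4,5,6,7]=15  [1,2,4,5,6,7]=60  [1,3,4,5,6,7]=60  [2,3,4,5,6,7]=20
  first=0(a) contributes 140
  first=1(c) contributes 35
  first=3(i) contributes 105
|[w]| = 280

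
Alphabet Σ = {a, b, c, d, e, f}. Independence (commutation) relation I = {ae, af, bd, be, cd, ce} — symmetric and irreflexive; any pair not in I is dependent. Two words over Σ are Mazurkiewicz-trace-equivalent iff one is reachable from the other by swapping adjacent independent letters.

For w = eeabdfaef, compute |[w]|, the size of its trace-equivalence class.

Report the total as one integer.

36

#0=e has no predecessor
#1=e depends on [0:e]
#2=a has no predecessor
#3=b depends on [2:a]
#4=d depends on [1:e, 2:a]
#5=f depends on [3:b, 4:d]
#6=a depends on [3:b, 4:d]
#7=e depends on [5:f]
#8=f depends on [7:e]
sources: [0:e, 2:a]
N(rest) = Σ N(rest − s) over sources s of rest; N(one piece) = 1:
  size 1 → [6]=1  [8]=1
  size 2 → [6,8]=2  [7,8]=1
  size 3 → [5,7,8]=1  [6,7,8]=3
  size 4 → [5,6,7,8]=4
  size 5 → [3,5,6,7,8]=4  [4,5,6,7,8]=4
  size 6 → [1,4,5,6,7,8]=4  [3,4,5,6,7,8]=8
  size 7 → [0,1,4,5,6,7,8]=4  [1,3,4,5,6,7,8]=12  [2,3,4,5,6,7,8]=8
  first=0(e) contributes 20
  first=2(a) contributes 16
|[w]| = 36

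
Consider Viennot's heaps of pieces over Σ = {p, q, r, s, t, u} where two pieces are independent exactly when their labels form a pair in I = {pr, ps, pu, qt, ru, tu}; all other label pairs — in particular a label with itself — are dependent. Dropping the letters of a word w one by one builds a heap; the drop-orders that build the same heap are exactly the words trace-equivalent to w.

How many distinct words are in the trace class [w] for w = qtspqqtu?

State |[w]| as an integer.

16

drop 0:q onto floor
drop 1:t onto floor
drop 2:s onto {0:q, 1:t}
drop 3:p onto {0:q, 1:t}
drop 4:q onto {2:s, 3:p}
drop 5:q onto {4:q}
drop 6:t onto {2:s, 3:p}
drop 7:u onto {5:q}
ground layer = {0:q, 1:t}
drop-orders for the pieces not yet dropped (sum over which currently-grounded one goes next):
  1 to go: {6} 1  {7} 1
  2 to go: {5,7} 1  {6,7} 2
  3 to go: {4,5,7} 1  {5,6,7} 3
  4 to go: {4,5,6,7} 4
  5 to go: {2,4,5,6,7} 4  {3,4,5,6,7} 4
  6 to go: {2,3,4,5,6,7} 8
  if 0:q drops first: 8 orders
  if 1:t drops first: 8 orders
heap linearizations: 16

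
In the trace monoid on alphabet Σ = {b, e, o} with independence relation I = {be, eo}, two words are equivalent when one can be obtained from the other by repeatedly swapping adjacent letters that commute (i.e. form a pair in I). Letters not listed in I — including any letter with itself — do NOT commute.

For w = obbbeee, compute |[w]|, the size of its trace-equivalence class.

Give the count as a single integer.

#0=o has no predecessor
#1=b depends on [0:o]
#2=b depends on [1:b]
#3=b depends on [2:b]
#4=e has no predecessor
#5=e depends on [4:e]
#6=e depends on [5:e]
sources: [0:o, 4:e]
N(rest) = Σ N(rest − s) over sources s of rest; N(one piece) = 1:
  size 1 → [3]=1  [6]=1
  size 2 → [2,3]=1  [3,6]=2  [5,6]=1
  size 3 → [1,2,3]=1  [2,3,6]=3  [3,5,6]=3  [4,5,6]=1
  size 4 → [0,1,2,3]=1  [1,2,3,6]=4  [2,3,5,6]=6  [3,4,5,6]=4
  size 5 → [0,1,2,3,6]=5  [1,2,3,5,6]=10  [2,3,4,5,6]=10
  first=0(o) contributes 20
  first=4(e) contributes 15
|[w]| = 35

35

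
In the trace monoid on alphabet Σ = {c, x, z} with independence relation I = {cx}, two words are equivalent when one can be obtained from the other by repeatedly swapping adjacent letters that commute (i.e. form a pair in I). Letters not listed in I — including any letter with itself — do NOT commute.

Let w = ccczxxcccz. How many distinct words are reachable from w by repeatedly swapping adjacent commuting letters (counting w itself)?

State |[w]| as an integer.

0(c) covers ∅
1(c) covers 0:c
2(c) covers 1:c
3(z) covers 2:c
4(x) covers 3:z
5(x) covers 4:x
6(c) covers 3:z
7(c) covers 6:c
8(c) covers 7:c
9(z) covers 5:x, 8:c
floor of heap: 0:c
completions by unplaced set U, small U first (add the entries for U minus each lowest piece of U):
  |U|=1: {9}:1
  |U|=2: {5,9}:1  {8,9}:1
  |U|=3: {4,5,9}:1  {5,8,9}:2  {7,8,9}:1
  |U|=4: {4,5,8,9}:3  {5,7,8,9}:3  {6,7,8,9}:1
  |U|=5: {4,5,7,8,9}:6  {5,6,7,8,9}:4
  |U|=6: {4,5,6,7,8,9}:10
  |U|=7: {3,4,5,6,7,8,9}:10
  |U|=8: {2,3,4,5,6,7,8,9}:10
  start at 0(c): 10

10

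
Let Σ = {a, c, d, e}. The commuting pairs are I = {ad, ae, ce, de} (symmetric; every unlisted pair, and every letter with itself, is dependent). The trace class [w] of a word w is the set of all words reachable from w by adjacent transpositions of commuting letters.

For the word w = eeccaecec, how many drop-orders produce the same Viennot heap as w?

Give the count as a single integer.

126

piece 0:e — minimal
piece 1:e rests on {0:e}
piece 2:c — minimal
piece 3:c rests on {2:c}
piece 4:a rests on {3:c}
piece 5:e rests on {1:e}
piece 6:c rests on {4:a}
piece 7:e rests on {5:e}
piece 8:c rests on {6:c}
minimal pieces: {0:e, 2:c}
ways to finish when only these pieces remain (= sum over removing one remaining piece with nothing left below it):
  1 left: {7}→1  {8}→1
  2 left: {5,7}→1  {6,8}→1  {7,8}→2
  3 left: {1,5,7}→1  {4,6,8}→1  {5,7,8}→3  {6,7,8}→3
  4 left: {0,1,5,7}→1  {1,5,7,8}→4  {3,4,6,8}→1  {4,6,7,8}→4  {5,6,7,8}→6
  5 left: {0,1,5,7,8}→5  {1,5,6,7,8}→10  {2,3,4,6,8}→1  {3,4,6,7,8}→5  {4,5,6,7,8}→10
  6 left: {0,1,5,6,7,8}→15  {1,4,5,6,7,8}→20  {2,3,4,6,7,8}→6  {3,4,5,6,7,8}→15
  7 left: {0,1,4,5,6,7,8}→35  {1,3,4,5,6,7,8}→35  {2,3,4,5,6,7,8}→21
  placing 0:e first → 56 extensions
  placing 2:c first → 70 extensions
total linear extensions = 126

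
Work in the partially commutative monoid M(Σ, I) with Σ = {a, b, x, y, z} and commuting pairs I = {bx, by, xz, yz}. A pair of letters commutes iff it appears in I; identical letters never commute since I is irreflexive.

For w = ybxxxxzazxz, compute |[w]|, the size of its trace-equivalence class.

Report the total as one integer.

63

0(y) covers ∅
1(b) covers ∅
2(x) covers 0:y
3(x) covers 2:x
4(x) covers 3:x
5(x) covers 4:x
6(z) covers 1:b
7(a) covers 5:x, 6:z
8(z) covers 7:a
9(x) covers 7:a
10(z) covers 8:z
floor of heap: 0:y, 1:b
completions by unplaced set U, small U first (add the entries for U minus each lowest piece of U):
  |U|=1: {9}:1  {10}:1
  |U|=2: {8,10}:1  {9,10}:2
  |U|=3: {8,9,10}:3
  |U|=4: {7,8,9,10}:3
  |U|=5: {5,7,8,9,10}:3  {6,7,8,9,10}:3
  |U|=6: {1,6,7,8,9,10}:3  {4,5,7,8,9,10}:3  {5,6,7,8,9,10}:6
  |U|=7: {1,5,6,7,8,9,10}:9  {3,4,5,7,8,9,10}:3  {4,5,6,7,8,9,10}:9
  |U|=8: {1,4,5,6,7,8,9,10}:18  {2,3,4,5,7,8,9,10}:3  {3,4,5,6,7,8,9,10}:12
  |U|=9: {0,2,3,4,5,7,8,9,10}:3  {1,3,4,5,6,7,8,9,10}:30  {2,3,4,5,6,7,8,9,10}:15
  start at 0(y): 45
  start at 1(b): 18
sum over floor = 63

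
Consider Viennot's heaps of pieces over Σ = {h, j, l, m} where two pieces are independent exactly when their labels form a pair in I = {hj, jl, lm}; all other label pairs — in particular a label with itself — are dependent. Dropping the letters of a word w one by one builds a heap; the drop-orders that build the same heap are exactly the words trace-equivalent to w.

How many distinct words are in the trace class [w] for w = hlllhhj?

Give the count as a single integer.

0(h) covers ∅
1(l) covers 0:h
2(l) covers 1:l
3(l) covers 2:l
4(h) covers 3:l
5(h) covers 4:h
6(j) covers ∅
floor of heap: 0:h, 6:j
completions by unplaced set U, small U first (add the entries for U minus each lowest piece of U):
  |U|=1: {5}:1  {6}:1
  |U|=2: {4,5}:1  {5,6}:2
  |U|=3: {3,4,5}:1  {4,5,6}:3
  |U|=4: {2,3,4,5}:1  {3,4,5,6}:4
  |U|=5: {1,2,3,4,5}:1  {2,3,4,5,6}:5
  start at 0(h): 6
  start at 6(j): 1
sum over floor = 7

7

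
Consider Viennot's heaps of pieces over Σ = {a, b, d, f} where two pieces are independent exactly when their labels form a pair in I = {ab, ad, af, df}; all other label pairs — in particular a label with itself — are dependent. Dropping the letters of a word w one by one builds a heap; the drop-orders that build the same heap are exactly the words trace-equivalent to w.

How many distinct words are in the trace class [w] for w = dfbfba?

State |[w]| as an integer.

piece 0:d — minimal
piece 1:f — minimal
piece 2:b rests on {0:d, 1:f}
piece 3:f rests on {2:b}
piece 4:b rests on {3:f}
piece 5:a — minimal
minimal pieces: {0:d, 1:f, 5:a}
ways to finish when only these pieces remain (= sum over removing one remaining piece with nothing left below it):
  1 left: {4}→1  {5}→1
  2 left: {3,4}→1  {4,5}→2
  3 left: {2,3,4}→1  {3,4,5}→3
  4 left: {0,2,3,4}→1  {1,2,3,4}→1  {2,3,4,5}→4
  placing 0:d first → 5 extensions
  placing 1:f first → 5 extensions
  placing 5:a first → 2 extensions
total linear extensions = 12

12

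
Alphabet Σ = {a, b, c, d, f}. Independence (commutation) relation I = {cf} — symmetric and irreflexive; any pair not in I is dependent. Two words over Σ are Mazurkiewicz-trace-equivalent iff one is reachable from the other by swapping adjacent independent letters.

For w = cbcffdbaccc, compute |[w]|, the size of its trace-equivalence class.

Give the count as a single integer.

drop 0:c onto floor
drop 1:b onto {0:c}
drop 2:c onto {1:b}
drop 3:f onto {1:b}
drop 4:f onto {3:f}
drop 5:d onto {2:c, 4:f}
drop 6:b onto {5:d}
drop 7:a onto {6:b}
drop 8:c onto {7:a}
drop 9:c onto {8:c}
drop 10:c onto {9:c}
ground layer = {0:c}
drop-orders for the pieces not yet dropped (sum over which currently-grounded one goes next):
  1 to go: {10} 1
  2 to go: {9,10} 1
  3 to go: {8,9,10} 1
  4 to go: {7,8,9,10} 1
  5 to go: {6,7,8,9,10} 1
  6 to go: {5,6,7,8,9,10} 1
  7 to go: {2,5,6,7,8,9,10} 1  {4,5,6,7,8,9,10} 1
  8 to go: {2,4,5,6,7,8,9,10} 2  {3,4,5,6,7,8,9,10} 1
  9 to go: {2,3,4,5,6,7,8,9,10} 3
  if 0:c drops first: 3 orders

3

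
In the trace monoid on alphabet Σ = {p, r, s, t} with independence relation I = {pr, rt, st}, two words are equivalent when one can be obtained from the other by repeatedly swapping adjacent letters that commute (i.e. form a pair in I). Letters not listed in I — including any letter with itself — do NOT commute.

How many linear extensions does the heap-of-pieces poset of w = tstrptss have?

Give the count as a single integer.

30

drop 0:t onto floor
drop 1:s onto floor
drop 2:t onto {0:t}
drop 3:r onto {1:s}
drop 4:p onto {1:s, 2:t}
drop 5:t onto {4:p}
drop 6:s onto {3:r, 4:p}
drop 7:s onto {6:s}
ground layer = {0:t, 1:s}
drop-orders for the pieces not yet dropped (sum over which currently-grounded one goes next):
  1 to go: {5} 1  {7} 1
  2 to go: {5,7} 2  {6,7} 1
  3 to go: {3,6,7} 1  {5,6,7} 3
  4 to go: {3,5,6,7} 4  {4,5,6,7} 3
  5 to go: {2,4,5,6,7} 3  {3,4,5,6,7} 7
  6 to go: {0,2,4,5,6,7} 3  {1,3,4,5,6,7} 7  {2,3,4,5,6,7} 10
  if 0:t drops first: 17 orders
  if 1:s drops first: 13 orders
heap linearizations: 30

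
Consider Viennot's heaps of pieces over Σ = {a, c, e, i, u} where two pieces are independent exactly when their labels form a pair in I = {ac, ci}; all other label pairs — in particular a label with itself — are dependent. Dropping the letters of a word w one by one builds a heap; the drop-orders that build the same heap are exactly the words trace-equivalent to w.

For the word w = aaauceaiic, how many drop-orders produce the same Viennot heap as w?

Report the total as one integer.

piece 0:a — minimal
piece 1:a rests on {0:a}
piece 2:a rests on {1:a}
piece 3:u rests on {2:a}
piece 4:c rests on {3:u}
piece 5:e rests on {4:c}
piece 6:a rests on {5:e}
piece 7:i rests on {6:a}
piece 8:i rests on {7:i}
piece 9:c rests on {5:e}
minimal pieces: {0:a}
ways to finish when only these pieces remain (= sum over removing one remaining piece with nothing left below it):
  1 left: {8}→1  {9}→1
  2 left: {7,8}→1  {8,9}→2
  3 left: {6,7,8}→1  {7,8,9}→3
  4 left: {6,7,8,9}→4
  5 left: {5,6,7,8,9}→4
  6 left: {4,5,6,7,8,9}→4
  7 left: {3,4,5,6,7,8,9}→4
  8 left: {2,3,4,5,6,7,8,9}→4
  placing 0:a first → 4 extensions

4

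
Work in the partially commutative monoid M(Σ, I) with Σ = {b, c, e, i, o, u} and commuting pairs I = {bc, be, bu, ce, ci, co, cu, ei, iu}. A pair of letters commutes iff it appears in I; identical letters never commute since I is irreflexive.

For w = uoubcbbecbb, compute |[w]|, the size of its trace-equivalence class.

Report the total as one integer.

1155

0(u) covers ∅
1(o) covers 0:u
2(u) covers 1:o
3(b) covers 1:o
4(c) covers ∅
5(b) covers 3:b
6(b) covers 5:b
7(e) covers 2:u
8(c) covers 4:c
9(b) covers 6:b
10(b) covers 9:b
floor of heap: 0:u, 4:c
completions by unplaced set U, small U first (add the entries for U minus each lowest piece of U):
  |U|=1: {7}:1  {8}:1  {10}:1
  |U|=2: {2,7}:1  {4,8}:1  {7,8}:2  {7,10}:2  {8,10}:2  {9,10}:1
  |U|=3: {2,7,8}:3  {2,7,10}:3  {4,7,8}:3  {4,8,10}:3  {6,9,10}:1  {7,8,10}:6  {7,9,10}:3  {8,9,10}:3
  |U|=4: {2,4,7,8}:6  {2,7,8,10}:12  {2,7,9,10}:6  {4,7,8,10}:12  {4,8,9,10}:6  {5,6,9,10}:1  {6,7,9,10}:4  {6,8,9,10}:4  {7,8,9,10}:12
  |U|=5: {2,4,7,8,10}:30  {2,6,7,9,10}:10  {2,7,8,9,10}:30  {3,5,6,9,10}:1  {4,6,8,9,10}:10  {4,7,8,9,10}:30  {5,6,7,9,10}:5  {5,6,8,9,10}:5  {6,7,8,9,10}:20
  |U|=6: {2,4,7,8,9,10}:90  {2,5,6,7,9,10}:15  {2,6,7,8,9,10}:60  {3,5,6,7,9,10}:6  {3,5,6,8,9,10}:6  {4,5,6,8,9,10}:15  {4,6,7,8,9,10}:60  {5,6,7,8,9,10}:30
  |U|=7: {2,3,5,6,7,9,10}:21  {2,4,6,7,8,9,10}:210  {2,5,6,7,8,9,10}:105  {3,4,5,6,8,9,10}:21  {3,5,6,7,8,9,10}:42  {4,5,6,7,8,9,10}:105
  |U|=8: {1,2,3,5,6,7,9,10}:21  {2,3,5,6,7,8,9,10}:168  {2,4,5,6,7,8,9,10}:420  {3,4,5,6,7,8,9,10}:168
  |U|=9: {0,1,2,3,5,6,7,9,10}:21  {1,2,3,5,6,7,8,9,10}:189  {2,3,4,5,6,7,8,9,10}:756
  start at 0(u): 945
  start at 4(c): 210
sum over floor = 1155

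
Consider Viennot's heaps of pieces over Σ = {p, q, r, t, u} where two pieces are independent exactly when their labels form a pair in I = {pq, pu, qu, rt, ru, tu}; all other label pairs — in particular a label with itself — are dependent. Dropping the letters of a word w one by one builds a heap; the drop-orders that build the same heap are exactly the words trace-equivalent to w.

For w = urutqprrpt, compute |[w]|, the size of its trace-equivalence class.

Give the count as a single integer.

180

piece 0:u — minimal
piece 1:r — minimal
piece 2:u rests on {0:u}
piece 3:t — minimal
piece 4:q rests on {1:r, 3:t}
piece 5:p rests on {1:r, 3:t}
piece 6:r rests on {4:q, 5:p}
piece 7:r rests on {6:r}
piece 8:p rests on {7:r}
piece 9:t rests on {8:p}
minimal pieces: {0:u, 1:r, 3:t}
ways to finish when only these pieces remain (= sum over removing one remaining piece with nothing left below it):
  1 left: {2}→1  {9}→1
  2 left: {0,2}→1  {2,9}→2  {8,9}→1
  3 left: {0,2,9}→3  {2,8,9}→3  {7,8,9}→1
  4 left: {0,2,8,9}→6  {2,7,8,9}→4  {6,7,8,9}→1
  5 left: {0,2,7,8,9}→10  {2,6,7,8,9}→5  {4,6,7,8,9}→1  {5,6,7,8,9}→1
  6 left: {0,2,6,7,8,9}→15  {2,4,6,7,8,9}→6  {2,5,6,7,8,9}→6  {4,5,6,7,8,9}→2
  7 left: {0,2,4,6,7,8,9}→21  {0,2,5,6,7,8,9}→21  {1,4,5,6,7,8,9}→2  {2,4,5,6,7,8,9}→14  {3,4,5,6,7,8,9}→2
  8 left: {0,2,4,5,6,7,8,9}→56  {1,2,4,5,6,7,8,9}→16  {1,3,4,5,6,7,8,9}→4  {2,3,4,5,6,7,8,9}→16
  placing 0:u first → 36 extensions
  placing 1:r first → 72 extensions
  placing 3:t first → 72 extensions
total linear extensions = 180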